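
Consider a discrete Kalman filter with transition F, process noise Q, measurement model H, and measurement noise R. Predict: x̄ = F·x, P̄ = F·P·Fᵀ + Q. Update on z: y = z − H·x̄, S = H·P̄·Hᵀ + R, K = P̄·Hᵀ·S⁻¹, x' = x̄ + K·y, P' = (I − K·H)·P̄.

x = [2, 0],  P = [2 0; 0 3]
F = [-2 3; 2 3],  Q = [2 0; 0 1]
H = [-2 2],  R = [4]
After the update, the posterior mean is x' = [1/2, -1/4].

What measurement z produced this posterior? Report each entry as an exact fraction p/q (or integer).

z = [-2]

x̄ = F·x = [-4, 4]
P̄ = F·P·Fᵀ + Q = [37 19; 19 36]
S = H·P̄·Hᵀ + R = [144]
K = P̄·Hᵀ·S⁻¹ = [-1/4; 17/72]
x' − x̄ = [9/2, -17/4] = K·y
y = (KᵀK)⁻¹·Kᵀ·(x' − x̄) = [-18]
z = y + H·x̄ = [-18] + [16] = [-2]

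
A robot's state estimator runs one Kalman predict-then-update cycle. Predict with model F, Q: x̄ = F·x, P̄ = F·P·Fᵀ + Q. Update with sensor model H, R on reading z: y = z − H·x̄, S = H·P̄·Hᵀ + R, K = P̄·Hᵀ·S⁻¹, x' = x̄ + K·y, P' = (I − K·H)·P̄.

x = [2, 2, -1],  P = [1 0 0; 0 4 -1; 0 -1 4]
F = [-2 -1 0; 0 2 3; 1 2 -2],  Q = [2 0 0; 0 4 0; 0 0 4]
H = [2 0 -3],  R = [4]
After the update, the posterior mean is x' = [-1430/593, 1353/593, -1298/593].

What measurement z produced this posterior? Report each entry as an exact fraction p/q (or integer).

x̄ = F·x = [-6, 1, 8]
P̄ = F·P·Fᵀ + Q = [10 -5 -12; -5 44 -10; -12 -10 45]
S = H·P̄·Hᵀ + R = [593]
K = P̄·Hᵀ·S⁻¹ = [56/593; 20/593; -159/593]
x' − x̄ = [2128/593, 760/593, -6042/593] = K·y
y = (KᵀK)⁻¹·Kᵀ·(x' − x̄) = [38]
z = y + H·x̄ = [38] + [-36] = [2]

z = [2]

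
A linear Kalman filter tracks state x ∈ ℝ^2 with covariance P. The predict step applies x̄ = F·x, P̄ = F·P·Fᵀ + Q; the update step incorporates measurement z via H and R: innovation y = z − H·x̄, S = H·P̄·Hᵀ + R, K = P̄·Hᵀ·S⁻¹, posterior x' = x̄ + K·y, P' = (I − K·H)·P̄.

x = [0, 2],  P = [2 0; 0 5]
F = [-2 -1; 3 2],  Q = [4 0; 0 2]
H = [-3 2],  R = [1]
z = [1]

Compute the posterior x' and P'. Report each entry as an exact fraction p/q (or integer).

x̄ = F·x = [-2, 4]
P̄ = F·P·Fᵀ + Q = [17 -22; -22 40]
y = z − H·x̄ = [-13]
S = H·P̄·Hᵀ + R = [578]
K = P̄·Hᵀ·S⁻¹ = [-95/578; 73/289]
x' = x̄ + K·y = [79/578, 207/289]
P' = (I − K·H)·P̄ = [801/578 577/289; 577/289 902/289]

x' = [79/578, 207/289]
P' = [801/578 577/289; 577/289 902/289]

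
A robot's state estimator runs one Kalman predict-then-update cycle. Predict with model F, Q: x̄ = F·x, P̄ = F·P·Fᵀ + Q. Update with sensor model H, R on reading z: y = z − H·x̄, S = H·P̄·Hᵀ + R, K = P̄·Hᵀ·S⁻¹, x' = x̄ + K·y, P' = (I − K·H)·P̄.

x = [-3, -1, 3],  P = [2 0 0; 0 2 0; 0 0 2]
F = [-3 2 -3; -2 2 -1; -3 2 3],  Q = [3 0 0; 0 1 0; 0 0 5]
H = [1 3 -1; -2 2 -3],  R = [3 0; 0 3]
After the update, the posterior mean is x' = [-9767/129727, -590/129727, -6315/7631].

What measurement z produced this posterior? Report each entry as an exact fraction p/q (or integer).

x̄ = F·x = [-2, 1, 16]
P̄ = F·P·Fᵀ + Q = [47 26 8; 26 19 14; 8 14 49]
S = H·P̄·Hᵀ + R = [326 -99; -99 428]
K = P̄·Hᵀ·S⁻¹ = [43542/129727 -9933/129727; 23988/129727 -11425/129727; -761/7631 -2583/7631]
x' − x̄ = [249687/129727, -130317/129727, -128411/7631] = K·y
y = (KᵀK)⁻¹·Kᵀ·(x' − x̄) = [16, 45]
z = y + H·x̄ = [16, 45] + [-15, -42] = [1, 3]

z = [1, 3]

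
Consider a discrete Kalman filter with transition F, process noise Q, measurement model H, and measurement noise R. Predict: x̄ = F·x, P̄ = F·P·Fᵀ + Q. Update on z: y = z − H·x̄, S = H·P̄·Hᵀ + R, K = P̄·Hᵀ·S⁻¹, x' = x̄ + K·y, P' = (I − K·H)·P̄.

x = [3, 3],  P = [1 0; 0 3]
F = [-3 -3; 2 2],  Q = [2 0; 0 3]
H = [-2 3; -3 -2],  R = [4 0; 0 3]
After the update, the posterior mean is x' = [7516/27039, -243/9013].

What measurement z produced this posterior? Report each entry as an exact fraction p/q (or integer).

x̄ = F·x = [-18, 12]
P̄ = F·P·Fᵀ + Q = [38 -24; -24 19]
S = H·P̄·Hᵀ + R = [615 234; 234 133]
K = P̄·Hᵀ·S⁻¹ = [-4240/27039 -1986/9013; 2003/9013 -1220/9013]
x' − x̄ = [494218/27039, -108399/9013] = K·y
y = (KᵀK)⁻¹·Kᵀ·(x' − x̄) = [-73, -31]
z = y + H·x̄ = [-73, -31] + [72, 30] = [-1, -1]

z = [-1, -1]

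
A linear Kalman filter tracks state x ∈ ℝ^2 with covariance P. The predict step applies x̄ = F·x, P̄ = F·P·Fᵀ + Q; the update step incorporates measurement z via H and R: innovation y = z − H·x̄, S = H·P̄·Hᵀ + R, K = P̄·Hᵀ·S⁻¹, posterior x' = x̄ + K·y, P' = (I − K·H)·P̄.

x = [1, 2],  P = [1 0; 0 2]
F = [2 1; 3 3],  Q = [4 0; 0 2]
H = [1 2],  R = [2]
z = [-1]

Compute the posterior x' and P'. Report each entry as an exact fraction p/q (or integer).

x' = [-39/88, -13/88]
P' = [151/44 -67/44; -67/44 51/44]

x̄ = F·x = [4, 9]
P̄ = F·P·Fᵀ + Q = [10 12; 12 29]
y = z − H·x̄ = [-23]
S = H·P̄·Hᵀ + R = [176]
K = P̄·Hᵀ·S⁻¹ = [17/88; 35/88]
x' = x̄ + K·y = [-39/88, -13/88]
P' = (I − K·H)·P̄ = [151/44 -67/44; -67/44 51/44]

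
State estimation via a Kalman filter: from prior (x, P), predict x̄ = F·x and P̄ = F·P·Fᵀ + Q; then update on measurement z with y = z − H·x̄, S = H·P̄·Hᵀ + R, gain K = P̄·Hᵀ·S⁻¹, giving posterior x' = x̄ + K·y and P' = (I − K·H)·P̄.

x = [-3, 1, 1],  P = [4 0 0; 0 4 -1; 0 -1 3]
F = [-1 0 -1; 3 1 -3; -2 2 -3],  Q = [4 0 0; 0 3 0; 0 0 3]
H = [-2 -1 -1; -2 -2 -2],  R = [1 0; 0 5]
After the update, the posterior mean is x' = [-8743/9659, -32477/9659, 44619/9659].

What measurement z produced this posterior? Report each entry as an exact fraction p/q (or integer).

x̄ = F·x = [2, -11, 5]
P̄ = F·P·Fᵀ + Q = [11 -2 19; -2 76 20; 19 20 74]
S = H·P̄·Hᵀ + R = [303 526; 526 945]
K = P̄·Hᵀ·S⁻¹ = [-7399/9659 3546/9659; 11948/9659 -8572/9659; -5864/9659 954/9659]
x' − x̄ = [-28061/9659, 73772/9659, -3676/9659] = K·y
y = (KᵀK)⁻¹·Kᵀ·(x' − x̄) = [-1, -10]
z = y + H·x̄ = [-1, -10] + [2, 8] = [1, -2]

z = [1, -2]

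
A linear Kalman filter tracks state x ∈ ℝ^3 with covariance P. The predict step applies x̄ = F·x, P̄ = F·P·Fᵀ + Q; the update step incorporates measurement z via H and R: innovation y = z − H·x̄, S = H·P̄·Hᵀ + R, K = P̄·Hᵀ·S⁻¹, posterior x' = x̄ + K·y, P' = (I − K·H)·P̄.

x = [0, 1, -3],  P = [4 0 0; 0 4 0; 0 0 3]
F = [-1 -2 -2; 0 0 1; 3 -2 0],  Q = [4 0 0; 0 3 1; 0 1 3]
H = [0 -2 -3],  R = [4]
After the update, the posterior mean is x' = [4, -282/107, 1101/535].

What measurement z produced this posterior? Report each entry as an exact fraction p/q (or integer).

z = [-1]

x̄ = F·x = [4, -3, -2]
P̄ = F·P·Fᵀ + Q = [36 -6 4; -6 6 1; 4 1 55]
S = H·P̄·Hᵀ + R = [535]
K = P̄·Hᵀ·S⁻¹ = [0; -3/107; -167/535]
x' − x̄ = [0, 39/107, 2171/535] = K·y
y = (KᵀK)⁻¹·Kᵀ·(x' − x̄) = [-13]
z = y + H·x̄ = [-13] + [12] = [-1]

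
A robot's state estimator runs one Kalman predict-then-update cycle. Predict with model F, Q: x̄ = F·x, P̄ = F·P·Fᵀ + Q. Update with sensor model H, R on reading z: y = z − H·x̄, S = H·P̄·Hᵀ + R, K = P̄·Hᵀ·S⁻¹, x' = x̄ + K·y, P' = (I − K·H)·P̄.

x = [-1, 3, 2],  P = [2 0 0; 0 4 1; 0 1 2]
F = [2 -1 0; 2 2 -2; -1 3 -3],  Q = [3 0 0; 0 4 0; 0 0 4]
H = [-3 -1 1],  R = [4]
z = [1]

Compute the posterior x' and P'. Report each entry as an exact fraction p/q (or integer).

x' = [-215/259, 36/37, -62/259]
P' = [285/259 -46/37 293/259; -46/37 1008/37 862/37; 293/259 862/37 7157/259]

x̄ = F·x = [-5, 0, 4]
P̄ = F·P·Fᵀ + Q = [15 2 -13; 2 28 20; -13 20 42]
y = z − H·x̄ = [-18]
S = H·P̄·Hᵀ + R = [259]
K = P̄·Hᵀ·S⁻¹ = [-60/259; -2/37; 61/259]
x' = x̄ + K·y = [-215/259, 36/37, -62/259]
P' = (I − K·H)·P̄ = [285/259 -46/37 293/259; -46/37 1008/37 862/37; 293/259 862/37 7157/259]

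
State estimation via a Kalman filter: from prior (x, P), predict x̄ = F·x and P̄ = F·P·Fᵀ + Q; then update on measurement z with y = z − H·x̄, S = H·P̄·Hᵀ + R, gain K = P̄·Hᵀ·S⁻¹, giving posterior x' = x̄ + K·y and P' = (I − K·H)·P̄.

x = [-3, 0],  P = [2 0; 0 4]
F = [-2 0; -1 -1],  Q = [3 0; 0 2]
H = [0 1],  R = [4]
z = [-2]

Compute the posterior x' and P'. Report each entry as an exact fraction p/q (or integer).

x̄ = F·x = [6, 3]
P̄ = F·P·Fᵀ + Q = [11 4; 4 8]
y = z − H·x̄ = [-5]
S = H·P̄·Hᵀ + R = [12]
K = P̄·Hᵀ·S⁻¹ = [1/3; 2/3]
x' = x̄ + K·y = [13/3, -1/3]
P' = (I − K·H)·P̄ = [29/3 4/3; 4/3 8/3]

x' = [13/3, -1/3]
P' = [29/3 4/3; 4/3 8/3]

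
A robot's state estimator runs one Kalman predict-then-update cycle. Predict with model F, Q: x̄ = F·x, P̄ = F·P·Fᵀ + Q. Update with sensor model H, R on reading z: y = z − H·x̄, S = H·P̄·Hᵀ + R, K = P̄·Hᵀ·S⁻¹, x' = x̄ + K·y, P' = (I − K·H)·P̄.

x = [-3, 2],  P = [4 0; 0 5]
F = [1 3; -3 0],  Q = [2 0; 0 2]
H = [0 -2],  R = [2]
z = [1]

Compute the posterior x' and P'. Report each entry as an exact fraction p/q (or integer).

x̄ = F·x = [3, 9]
P̄ = F·P·Fᵀ + Q = [51 -12; -12 38]
y = z − H·x̄ = [19]
S = H·P̄·Hᵀ + R = [154]
K = P̄·Hᵀ·S⁻¹ = [12/77; -38/77]
x' = x̄ + K·y = [459/77, -29/77]
P' = (I − K·H)·P̄ = [3639/77 -12/77; -12/77 38/77]

x' = [459/77, -29/77]
P' = [3639/77 -12/77; -12/77 38/77]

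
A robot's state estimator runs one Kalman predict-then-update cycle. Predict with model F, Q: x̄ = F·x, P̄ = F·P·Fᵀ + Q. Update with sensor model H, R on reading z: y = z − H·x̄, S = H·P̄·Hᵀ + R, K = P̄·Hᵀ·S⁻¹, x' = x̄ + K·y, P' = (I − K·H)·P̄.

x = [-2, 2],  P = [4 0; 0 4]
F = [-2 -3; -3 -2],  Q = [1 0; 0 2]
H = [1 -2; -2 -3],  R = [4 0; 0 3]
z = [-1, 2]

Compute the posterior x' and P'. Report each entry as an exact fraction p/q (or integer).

x̄ = F·x = [-2, 2]
P̄ = F·P·Fᵀ + Q = [53 48; 48 54]
y = z − H·x̄ = [5, 4]
S = H·P̄·Hᵀ + R = [81 266; 266 1277]
K = P̄·Hᵀ·S⁻¹ = [11589/32681 -8812/32681; -7992/32681 -4938/32681]
x' = x̄ + K·y = [-42665/32681, 5650/32681]
P' = (I − K·H)·P̄ = [27420/32681 -9468/32681; -9468/32681 11250/32681]

x' = [-42665/32681, 5650/32681]
P' = [27420/32681 -9468/32681; -9468/32681 11250/32681]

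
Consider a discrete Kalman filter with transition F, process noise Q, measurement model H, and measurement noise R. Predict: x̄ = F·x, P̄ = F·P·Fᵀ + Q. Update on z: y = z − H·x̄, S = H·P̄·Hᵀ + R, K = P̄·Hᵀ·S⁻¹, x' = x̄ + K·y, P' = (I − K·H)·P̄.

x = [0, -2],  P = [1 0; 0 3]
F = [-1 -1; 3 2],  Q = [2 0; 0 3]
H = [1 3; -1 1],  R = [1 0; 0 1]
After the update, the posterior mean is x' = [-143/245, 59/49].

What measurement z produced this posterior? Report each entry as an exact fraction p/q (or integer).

x̄ = F·x = [2, -4]
P̄ = F·P·Fᵀ + Q = [6 -9; -9 24]
S = H·P̄·Hᵀ + R = [169 84; 84 49]
K = P̄·Hᵀ·S⁻¹ = [33/175 -771/1225; 9/35 57/245]
x' − x̄ = [-633/245, 255/49] = K·y
y = (KᵀK)⁻¹·Kᵀ·(x' − x̄) = [13, 8]
z = y + H·x̄ = [13, 8] + [-10, -6] = [3, 2]

z = [3, 2]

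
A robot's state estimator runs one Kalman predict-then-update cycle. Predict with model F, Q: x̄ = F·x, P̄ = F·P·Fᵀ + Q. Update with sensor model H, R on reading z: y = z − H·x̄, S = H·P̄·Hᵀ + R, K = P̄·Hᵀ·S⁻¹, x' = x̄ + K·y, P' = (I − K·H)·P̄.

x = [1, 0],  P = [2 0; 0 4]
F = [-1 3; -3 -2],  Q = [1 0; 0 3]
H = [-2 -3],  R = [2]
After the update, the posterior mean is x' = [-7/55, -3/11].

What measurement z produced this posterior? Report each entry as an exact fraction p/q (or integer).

z = [1]

x̄ = F·x = [-1, -3]
P̄ = F·P·Fᵀ + Q = [39 -18; -18 37]
S = H·P̄·Hᵀ + R = [275]
K = P̄·Hᵀ·S⁻¹ = [-24/275; -3/11]
x' − x̄ = [48/55, 30/11] = K·y
y = (KᵀK)⁻¹·Kᵀ·(x' − x̄) = [-10]
z = y + H·x̄ = [-10] + [11] = [1]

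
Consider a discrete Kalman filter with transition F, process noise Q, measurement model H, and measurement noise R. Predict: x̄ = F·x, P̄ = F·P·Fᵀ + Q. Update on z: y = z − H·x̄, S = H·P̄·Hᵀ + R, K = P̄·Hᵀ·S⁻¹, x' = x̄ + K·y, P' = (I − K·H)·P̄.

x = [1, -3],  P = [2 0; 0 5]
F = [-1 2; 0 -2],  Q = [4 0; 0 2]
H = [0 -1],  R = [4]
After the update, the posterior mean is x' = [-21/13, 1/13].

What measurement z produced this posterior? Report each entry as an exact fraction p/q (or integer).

z = [1]

x̄ = F·x = [-7, 6]
P̄ = F·P·Fᵀ + Q = [26 -20; -20 22]
S = H·P̄·Hᵀ + R = [26]
K = P̄·Hᵀ·S⁻¹ = [10/13; -11/13]
x' − x̄ = [70/13, -77/13] = K·y
y = (KᵀK)⁻¹·Kᵀ·(x' − x̄) = [7]
z = y + H·x̄ = [7] + [-6] = [1]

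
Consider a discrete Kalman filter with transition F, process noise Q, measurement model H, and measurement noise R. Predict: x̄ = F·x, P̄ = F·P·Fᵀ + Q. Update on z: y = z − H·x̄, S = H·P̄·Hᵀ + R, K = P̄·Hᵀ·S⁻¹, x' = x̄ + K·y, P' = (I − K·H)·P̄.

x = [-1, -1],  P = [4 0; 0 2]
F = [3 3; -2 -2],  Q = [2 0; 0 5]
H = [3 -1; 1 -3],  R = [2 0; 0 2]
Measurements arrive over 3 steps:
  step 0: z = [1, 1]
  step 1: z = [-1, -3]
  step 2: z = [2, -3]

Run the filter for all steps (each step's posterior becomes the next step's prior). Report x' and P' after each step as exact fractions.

step 0: x̄ = F·x = [-6, 4]
step 0: P̄ = F·P·Fᵀ + Q = [56 -36; -36 29]
step 0: y = z − H·x̄ = [23, 19]
step 0: S = H·P̄·Hᵀ + R = [751 615; 615 535]
step 0: K = P̄·Hᵀ·S⁻¹ = [207/589 -287/2945; 235/2356 -4059/11780]
step 0: x' = x̄ + K·y = [22/95, -24/95]
step 0: P' = (I − K·H)·P̄ = [848/2945 474/2945; 474/2945 1669/5890]
step 1: x̄ = F·x = [-6/95, 4/95]
step 1: P̄ = F·P·Fᵀ + Q = [59129/5890 -15783/2945; -15783/2945 25247/2945]
step 1: y = z − H·x̄ = [-73/95, -267/95]
step 1: S = H·P̄·Hᵀ + R = [783831/5890 644529/5890; 644529/5890 714751/5890]
step 1: K = P̄·Hᵀ·S⁻¹ = [1420583/4098086 -399035/4098086; 602870/6147129 -705974/2049043]
step 1: x' = x̄ + K·y = [-114467/2049043, 5748044/6147129]
step 1: P' = (I − K·H)·P̄ = [582598/2049043 327211/2049043; 327211/2049043 1739159/6147129]
step 2: x̄ = F·x = [5404643/2049043, -10809286/6147129]
step 2: P̄ = F·P·Fᵀ + Q = [20448743/2049043 -10900438/2049043; -10900438/2049043 52536521/6147129]
step 2: y = z − H·x̄ = [-47156815/6147129, -22361058/2049043]
step 2: S = H·P̄·Hᵀ + R = [813154724/6147129 222887130/2049043; 222887130/2049043 247559020/2049043]
step 2: K = P̄·Hᵀ·S⁻¹ = [884146953/2550838046 -1241881417/12754190230; 10875575/110906002 -191056767/554530010]
step 2: x' = x̄ + K·y = [13280526657/12754190230, 692735337/554530010]
step 2: P' = (I − K·H)·P̄ = [1813010714/6377095115 44273799/277265005; 44273799/277265005 78443522/277265005]

step 0: x' = [22/95, -24/95], P' = [848/2945 474/2945; 474/2945 1669/5890]
step 1: x' = [-114467/2049043, 5748044/6147129], P' = [582598/2049043 327211/2049043; 327211/2049043 1739159/6147129]
step 2: x' = [13280526657/12754190230, 692735337/554530010], P' = [1813010714/6377095115 44273799/277265005; 44273799/277265005 78443522/277265005]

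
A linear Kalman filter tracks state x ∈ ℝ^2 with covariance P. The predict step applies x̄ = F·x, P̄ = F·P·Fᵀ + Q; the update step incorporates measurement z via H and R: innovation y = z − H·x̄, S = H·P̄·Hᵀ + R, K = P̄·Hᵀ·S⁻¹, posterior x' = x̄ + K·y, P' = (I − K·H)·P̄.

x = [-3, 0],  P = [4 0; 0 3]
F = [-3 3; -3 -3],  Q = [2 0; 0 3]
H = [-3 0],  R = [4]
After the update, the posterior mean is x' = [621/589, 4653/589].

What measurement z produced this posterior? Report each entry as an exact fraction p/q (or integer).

x̄ = F·x = [9, 9]
P̄ = F·P·Fᵀ + Q = [65 9; 9 66]
S = H·P̄·Hᵀ + R = [589]
K = P̄·Hᵀ·S⁻¹ = [-195/589; -27/589]
x' − x̄ = [-4680/589, -648/589] = K·y
y = (KᵀK)⁻¹·Kᵀ·(x' − x̄) = [24]
z = y + H·x̄ = [24] + [-27] = [-3]

z = [-3]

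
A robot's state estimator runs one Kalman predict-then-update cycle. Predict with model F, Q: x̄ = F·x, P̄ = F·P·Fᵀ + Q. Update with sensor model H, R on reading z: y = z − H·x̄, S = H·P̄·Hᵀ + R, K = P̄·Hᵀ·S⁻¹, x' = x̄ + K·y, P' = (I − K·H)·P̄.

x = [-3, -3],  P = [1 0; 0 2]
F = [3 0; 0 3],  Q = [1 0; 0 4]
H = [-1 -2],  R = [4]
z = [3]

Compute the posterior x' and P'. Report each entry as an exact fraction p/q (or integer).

x̄ = F·x = [-9, -9]
P̄ = F·P·Fᵀ + Q = [10 0; 0 22]
y = z − H·x̄ = [-24]
S = H·P̄·Hᵀ + R = [102]
K = P̄·Hᵀ·S⁻¹ = [-5/51; -22/51]
x' = x̄ + K·y = [-113/17, 23/17]
P' = (I − K·H)·P̄ = [460/51 -220/51; -220/51 154/51]

x' = [-113/17, 23/17]
P' = [460/51 -220/51; -220/51 154/51]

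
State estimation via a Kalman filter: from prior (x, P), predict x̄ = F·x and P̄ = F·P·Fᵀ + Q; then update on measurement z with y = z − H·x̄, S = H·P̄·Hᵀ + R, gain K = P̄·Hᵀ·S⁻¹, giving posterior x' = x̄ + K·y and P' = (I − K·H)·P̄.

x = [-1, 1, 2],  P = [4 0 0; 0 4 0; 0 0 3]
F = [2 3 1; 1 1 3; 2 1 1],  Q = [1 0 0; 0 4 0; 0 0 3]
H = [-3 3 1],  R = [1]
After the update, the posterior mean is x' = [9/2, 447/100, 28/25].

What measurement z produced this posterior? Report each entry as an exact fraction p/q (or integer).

z = [1]

x̄ = F·x = [3, 6, 1]
P̄ = F·P·Fᵀ + Q = [56 29 31; 29 39 21; 31 21 26]
S = H·P̄·Hᵀ + R = [300]
K = P̄·Hᵀ·S⁻¹ = [-1/6; 17/100; -1/75]
x' − x̄ = [3/2, -153/100, 3/25] = K·y
y = (KᵀK)⁻¹·Kᵀ·(x' − x̄) = [-9]
z = y + H·x̄ = [-9] + [10] = [1]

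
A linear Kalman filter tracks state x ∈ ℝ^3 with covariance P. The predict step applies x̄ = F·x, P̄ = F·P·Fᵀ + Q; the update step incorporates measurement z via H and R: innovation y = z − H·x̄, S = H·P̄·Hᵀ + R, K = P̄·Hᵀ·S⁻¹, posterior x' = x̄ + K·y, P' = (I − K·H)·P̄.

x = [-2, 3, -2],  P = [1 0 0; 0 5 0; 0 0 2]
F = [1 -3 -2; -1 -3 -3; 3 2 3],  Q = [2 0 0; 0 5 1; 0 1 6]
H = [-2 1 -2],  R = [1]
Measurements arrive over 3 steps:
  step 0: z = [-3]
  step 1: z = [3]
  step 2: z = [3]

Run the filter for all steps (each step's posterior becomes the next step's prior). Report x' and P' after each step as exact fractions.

step 0: x̄ = F·x = [-7, -1, -6]
step 0: P̄ = F·P·Fᵀ + Q = [56 56 -39; 56 69 -50; -39 -50 53]
step 0: y = z − H·x̄ = [-28]
step 0: S = H·P̄·Hᵀ + R = [170]
step 0: K = P̄·Hᵀ·S⁻¹ = [11/85; 57/170; -39/85]
step 0: x' = x̄ + K·y = [-903/85, -883/85, 582/85]
step 0: P' = (I − K·H)·P̄ = [4518/85 4133/85 -2457/85; 4133/85 8481/170 -2027/85; -2457/85 -2027/85 1463/85]
step 1: x̄ = F·x = [582/85, 1806/85, -2729/85]
step 1: P̄ = F·P·Fᵀ + Q = [18821/170 28953/170 -15876/85; 28953/170 59689/170 -37653/85; -15876/85 -37653/85 52347/85]
step 1: y = z − H·x̄ = [-1169/17]
step 1: S = H·P̄·Hᵀ + R = [97063/34]
step 1: K = P̄·Hᵀ·S⁻¹ = [10963/97063; 1051/3347; -44238/97063]
step 1: x' = x̄ + K·y = [-446357/485315, -5789/16735, -371401/485315]
step 1: P' = (I − K·H)·P̄ = [36055467/485315 1155739/16735 -19324659/485315; 1155739/16735 1165057/16735 -575838/16735; -19324659/485315 -575838/16735 11085603/485315]
step 2: x̄ = F·x = [800088/485315, 2064203/485315, -2789036/485315]
step 2: P̄ = F·P·Fᵀ + Q = [61256812/485315 103373157/485315 -120617249/485315; 103373157/485315 226895542/485315 -296466734/485315; -120617249/485315 -296466734/485315 416289818/485315]
step 2: y = z − H·x̄ = [-4586154/485315]
step 2: S = H·P̄·Hᵀ + R = [1945003693/485315]
step 2: K = P̄·Hᵀ·S⁻¹ = [222094031/1945003693; 613082696/1945003693; -887811872/1945003693]
step 2: x' = x̄ + K·y = [1107768534/1945003693, 2479195573/1945003693, -2787969364/1945003693]
step 2: P' = (I − K·H)·P̄ = [143863195977/1945003693 133725858115/1945003693 -77111313935/1945003693; 133725858115/1945003693 134844946026/1945003693 -66609926450/1945003693; -77111313935/1945003693 -66609926450/1945003693 44250256646/1945003693]

step 0: x' = [-903/85, -883/85, 582/85], P' = [4518/85 4133/85 -2457/85; 4133/85 8481/170 -2027/85; -2457/85 -2027/85 1463/85]
step 1: x' = [-446357/485315, -5789/16735, -371401/485315], P' = [36055467/485315 1155739/16735 -19324659/485315; 1155739/16735 1165057/16735 -575838/16735; -19324659/485315 -575838/16735 11085603/485315]
step 2: x' = [1107768534/1945003693, 2479195573/1945003693, -2787969364/1945003693], P' = [143863195977/1945003693 133725858115/1945003693 -77111313935/1945003693; 133725858115/1945003693 134844946026/1945003693 -66609926450/1945003693; -77111313935/1945003693 -66609926450/1945003693 44250256646/1945003693]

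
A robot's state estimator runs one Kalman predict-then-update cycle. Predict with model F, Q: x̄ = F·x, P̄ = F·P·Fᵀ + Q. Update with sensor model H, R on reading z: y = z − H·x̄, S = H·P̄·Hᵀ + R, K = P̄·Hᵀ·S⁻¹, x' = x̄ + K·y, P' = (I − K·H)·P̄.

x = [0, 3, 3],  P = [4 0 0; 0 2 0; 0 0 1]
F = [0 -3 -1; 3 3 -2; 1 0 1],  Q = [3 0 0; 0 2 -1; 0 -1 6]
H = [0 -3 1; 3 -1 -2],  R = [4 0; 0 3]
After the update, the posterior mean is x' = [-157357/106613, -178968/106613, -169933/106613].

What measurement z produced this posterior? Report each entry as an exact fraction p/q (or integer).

z = [3, 1]

x̄ = F·x = [-12, 3, 3]
P̄ = F·P·Fᵀ + Q = [22 -16 -1; -16 60 9; -1 9 11]
S = H·P̄·Hᵀ + R = [501 344; 344 449]
K = P̄·Hᵀ·S⁻¹ = [-7793/106613 25916/106613; -33435/106613 -4302/106613; 4512/106613 -11530/106613]
x' − x̄ = [1121999/106613, -498807/106613, -489772/106613] = K·y
y = (KᵀK)⁻¹·Kᵀ·(x' − x̄) = [9, 46]
z = y + H·x̄ = [9, 46] + [-6, -45] = [3, 1]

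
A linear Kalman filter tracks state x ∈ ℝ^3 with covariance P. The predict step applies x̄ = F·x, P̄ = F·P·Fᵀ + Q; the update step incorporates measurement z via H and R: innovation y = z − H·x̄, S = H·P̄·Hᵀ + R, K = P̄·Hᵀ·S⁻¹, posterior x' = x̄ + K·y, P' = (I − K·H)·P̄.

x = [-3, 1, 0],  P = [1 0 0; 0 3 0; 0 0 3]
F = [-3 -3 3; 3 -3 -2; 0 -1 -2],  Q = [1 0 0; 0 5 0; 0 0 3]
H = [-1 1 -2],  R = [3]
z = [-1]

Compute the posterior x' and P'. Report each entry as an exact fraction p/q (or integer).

x' = [-43/12, -233/24, -9/4]
P' = [623/18 253/36 -77/6; 253/36 3695/72 263/12; -77/6 263/12 35/2]

x̄ = F·x = [6, -12, -1]
P̄ = F·P·Fᵀ + Q = [64 0 -9; 0 53 21; -9 21 18]
y = z − H·x̄ = [15]
S = H·P̄·Hᵀ + R = [72]
K = P̄·Hᵀ·S⁻¹ = [-23/36; 11/72; -1/12]
x' = x̄ + K·y = [-43/12, -233/24, -9/4]
P' = (I − K·H)·P̄ = [623/18 253/36 -77/6; 253/36 3695/72 263/12; -77/6 263/12 35/2]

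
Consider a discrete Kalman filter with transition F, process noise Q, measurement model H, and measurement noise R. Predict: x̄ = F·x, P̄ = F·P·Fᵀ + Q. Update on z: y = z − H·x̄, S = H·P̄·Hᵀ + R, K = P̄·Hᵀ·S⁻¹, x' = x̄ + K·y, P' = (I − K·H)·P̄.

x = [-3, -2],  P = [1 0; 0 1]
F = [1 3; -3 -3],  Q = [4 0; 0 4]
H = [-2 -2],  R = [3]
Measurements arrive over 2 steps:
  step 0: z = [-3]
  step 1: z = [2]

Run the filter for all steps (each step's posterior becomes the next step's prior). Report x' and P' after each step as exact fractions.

step 0: x' = [-165/17, 195/17], P' = [698/51 -692/51; -692/51 722/51]
step 1: x' = [78340/12953, -88170/12953], P' = [137744/12953 -128864/12953; -128864/12953 129584/12953]

step 0: x̄ = F·x = [-9, 15]
step 0: P̄ = F·P·Fᵀ + Q = [14 -12; -12 22]
step 0: y = z − H·x̄ = [9]
step 0: S = H·P̄·Hᵀ + R = [51]
step 0: K = P̄·Hᵀ·S⁻¹ = [-4/51; -20/51]
step 0: x' = x̄ + K·y = [-165/17, 195/17]
step 0: P' = (I − K·H)·P̄ = [698/51 -692/51; -692/51 722/51]
step 1: x̄ = F·x = [420/17, -90/17]
step 1: P̄ = F·P·Fᵀ + Q = [3248/51 -96/17; -96/17 176/17]
step 1: y = z − H·x̄ = [694/17]
step 1: S = H·P̄·Hᵀ + R = [12953/51]
step 1: K = P̄·Hᵀ·S⁻¹ = [-5920/12953; -480/12953]
step 1: x' = x̄ + K·y = [78340/12953, -88170/12953]
step 1: P' = (I − K·H)·P̄ = [137744/12953 -128864/12953; -128864/12953 129584/12953]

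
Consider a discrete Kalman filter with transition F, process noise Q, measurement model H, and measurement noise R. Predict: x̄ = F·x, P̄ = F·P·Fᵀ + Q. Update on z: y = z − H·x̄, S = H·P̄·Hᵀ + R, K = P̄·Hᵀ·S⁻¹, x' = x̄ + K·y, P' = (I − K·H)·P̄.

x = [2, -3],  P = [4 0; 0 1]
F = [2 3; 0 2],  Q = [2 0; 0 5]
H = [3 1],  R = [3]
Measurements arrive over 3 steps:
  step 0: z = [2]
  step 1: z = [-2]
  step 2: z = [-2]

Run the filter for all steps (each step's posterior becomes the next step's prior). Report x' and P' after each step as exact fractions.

step 0: x̄ = F·x = [-5, -6]
step 0: P̄ = F·P·Fᵀ + Q = [27 6; 6 9]
step 0: y = z − H·x̄ = [23]
step 0: S = H·P̄·Hᵀ + R = [291]
step 0: K = P̄·Hᵀ·S⁻¹ = [29/97; 9/97]
step 0: x' = x̄ + K·y = [182/97, -375/97]
step 0: P' = (I − K·H)·P̄ = [96/97 -201/97; -201/97 630/97]
step 1: x̄ = F·x = [-761/97, -750/97]
step 1: P̄ = F·P·Fᵀ + Q = [3836/97 2976/97; 2976/97 3005/97]
step 1: y = z − H·x̄ = [2839/97]
step 1: S = H·P̄·Hᵀ + R = [55676/97]
step 1: K = P̄·Hᵀ·S⁻¹ = [3621/13919; 11933/55676]
step 1: x' = x̄ + K·y = [-3220/13919, -81229/55676]
step 1: P' = (I − K·H)·P̄ = [9760/13919 -18417/13919; -18417/13919 256803/55676]
step 2: x̄ = F·x = [-269447/55676, -81229/27838]
step 2: P̄ = F·P·Fᵀ + Q = [1694723/55676 623073/27838; 623073/27838 326398/13919]
step 2: y = z − H·x̄ = [859447/55676]
step 2: S = H·P̄·Hᵀ + R = [24202003/55676]
step 2: K = P̄·Hᵀ·S⁻¹ = [6330315/24202003; 5044030/24202003]
step 2: x' = x̄ + K·y = [-19408486/24202003, 7243111/24202003]
step 2: P' = (I − K·H)·P̄ = [16933744/24202003 -31810287/24202003; -31810287/24202003 110562951/24202003]

step 0: x' = [182/97, -375/97], P' = [96/97 -201/97; -201/97 630/97]
step 1: x' = [-3220/13919, -81229/55676], P' = [9760/13919 -18417/13919; -18417/13919 256803/55676]
step 2: x' = [-19408486/24202003, 7243111/24202003], P' = [16933744/24202003 -31810287/24202003; -31810287/24202003 110562951/24202003]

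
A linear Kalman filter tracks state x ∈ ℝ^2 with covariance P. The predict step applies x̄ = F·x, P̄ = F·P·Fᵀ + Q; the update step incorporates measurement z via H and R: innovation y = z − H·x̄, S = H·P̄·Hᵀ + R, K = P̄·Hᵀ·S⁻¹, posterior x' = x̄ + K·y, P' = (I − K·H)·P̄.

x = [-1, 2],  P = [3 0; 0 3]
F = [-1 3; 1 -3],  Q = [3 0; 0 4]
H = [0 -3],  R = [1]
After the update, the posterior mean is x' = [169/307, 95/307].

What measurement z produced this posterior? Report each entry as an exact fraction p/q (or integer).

x̄ = F·x = [7, -7]
P̄ = F·P·Fᵀ + Q = [33 -30; -30 34]
S = H·P̄·Hᵀ + R = [307]
K = P̄·Hᵀ·S⁻¹ = [90/307; -102/307]
x' − x̄ = [-1980/307, 2244/307] = K·y
y = (KᵀK)⁻¹·Kᵀ·(x' − x̄) = [-22]
z = y + H·x̄ = [-22] + [21] = [-1]

z = [-1]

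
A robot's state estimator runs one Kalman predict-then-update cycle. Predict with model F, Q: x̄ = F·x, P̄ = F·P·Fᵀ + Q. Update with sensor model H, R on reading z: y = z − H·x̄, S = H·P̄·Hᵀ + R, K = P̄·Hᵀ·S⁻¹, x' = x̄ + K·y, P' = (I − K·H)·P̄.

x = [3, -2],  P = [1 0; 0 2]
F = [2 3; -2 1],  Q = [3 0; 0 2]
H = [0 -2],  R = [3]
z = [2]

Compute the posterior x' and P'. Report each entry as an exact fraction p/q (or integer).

x̄ = F·x = [0, -8]
P̄ = F·P·Fᵀ + Q = [25 2; 2 8]
y = z − H·x̄ = [-14]
S = H·P̄·Hᵀ + R = [35]
K = P̄·Hᵀ·S⁻¹ = [-4/35; -16/35]
x' = x̄ + K·y = [8/5, -8/5]
P' = (I − K·H)·P̄ = [859/35 6/35; 6/35 24/35]

x' = [8/5, -8/5]
P' = [859/35 6/35; 6/35 24/35]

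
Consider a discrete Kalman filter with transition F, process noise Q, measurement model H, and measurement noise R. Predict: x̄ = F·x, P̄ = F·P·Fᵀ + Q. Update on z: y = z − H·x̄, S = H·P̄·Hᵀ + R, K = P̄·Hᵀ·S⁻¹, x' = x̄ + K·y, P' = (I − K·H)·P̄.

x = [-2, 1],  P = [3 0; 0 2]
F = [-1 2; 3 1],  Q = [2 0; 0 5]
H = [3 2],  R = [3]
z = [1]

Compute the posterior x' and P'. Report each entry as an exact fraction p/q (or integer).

x̄ = F·x = [4, -5]
P̄ = F·P·Fᵀ + Q = [13 -5; -5 34]
y = z − H·x̄ = [-1]
S = H·P̄·Hᵀ + R = [196]
K = P̄·Hᵀ·S⁻¹ = [29/196; 53/196]
x' = x̄ + K·y = [755/196, -1033/196]
P' = (I − K·H)·P̄ = [1707/196 -2517/196; -2517/196 3855/196]

x' = [755/196, -1033/196]
P' = [1707/196 -2517/196; -2517/196 3855/196]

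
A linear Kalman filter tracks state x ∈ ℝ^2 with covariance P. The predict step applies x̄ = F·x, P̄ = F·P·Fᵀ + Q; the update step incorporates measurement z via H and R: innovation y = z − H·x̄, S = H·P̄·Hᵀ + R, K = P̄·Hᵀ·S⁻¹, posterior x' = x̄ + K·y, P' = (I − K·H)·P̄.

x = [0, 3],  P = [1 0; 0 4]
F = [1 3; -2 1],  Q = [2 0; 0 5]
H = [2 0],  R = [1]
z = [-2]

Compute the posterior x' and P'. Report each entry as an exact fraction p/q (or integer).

x' = [-147/157, 71/157]
P' = [39/157 10/157; 10/157 1641/157]

x̄ = F·x = [9, 3]
P̄ = F·P·Fᵀ + Q = [39 10; 10 13]
y = z − H·x̄ = [-20]
S = H·P̄·Hᵀ + R = [157]
K = P̄·Hᵀ·S⁻¹ = [78/157; 20/157]
x' = x̄ + K·y = [-147/157, 71/157]
P' = (I − K·H)·P̄ = [39/157 10/157; 10/157 1641/157]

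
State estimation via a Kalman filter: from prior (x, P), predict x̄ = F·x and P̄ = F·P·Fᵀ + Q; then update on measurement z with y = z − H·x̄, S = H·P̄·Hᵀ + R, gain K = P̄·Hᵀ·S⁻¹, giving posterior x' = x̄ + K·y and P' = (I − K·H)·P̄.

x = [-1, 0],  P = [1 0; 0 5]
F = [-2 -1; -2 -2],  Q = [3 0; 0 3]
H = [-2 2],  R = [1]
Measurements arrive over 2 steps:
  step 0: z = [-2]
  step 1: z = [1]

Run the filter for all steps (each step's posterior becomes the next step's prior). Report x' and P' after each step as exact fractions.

step 0: x' = [82/45, 38/45], P' = [524/45 526/45; 526/45 539/45]
step 1: x' = [-6898/3281, -5318/3281], P' = [166930/3281 168386/3281; 168386/3281 170651/3281]

step 0: x̄ = F·x = [2, 2]
step 0: P̄ = F·P·Fᵀ + Q = [12 14; 14 27]
step 0: y = z − H·x̄ = [-2]
step 0: S = H·P̄·Hᵀ + R = [45]
step 0: K = P̄·Hᵀ·S⁻¹ = [4/45; 26/45]
step 0: x' = x̄ + K·y = [82/45, 38/45]
step 0: P' = (I − K·H)·P̄ = [524/45 526/45; 526/45 539/45]
step 1: x̄ = F·x = [-202/45, -16/3]
step 1: P̄ = F·P·Fᵀ + Q = [4874/45 422/3; 422/3 191]
step 1: y = z − H·x̄ = [121/45]
step 1: S = H·P̄·Hᵀ + R = [3281/45]
step 1: K = P̄·Hᵀ·S⁻¹ = [2912/3281; 4530/3281]
step 1: x' = x̄ + K·y = [-6898/3281, -5318/3281]
step 1: P' = (I − K·H)·P̄ = [166930/3281 168386/3281; 168386/3281 170651/3281]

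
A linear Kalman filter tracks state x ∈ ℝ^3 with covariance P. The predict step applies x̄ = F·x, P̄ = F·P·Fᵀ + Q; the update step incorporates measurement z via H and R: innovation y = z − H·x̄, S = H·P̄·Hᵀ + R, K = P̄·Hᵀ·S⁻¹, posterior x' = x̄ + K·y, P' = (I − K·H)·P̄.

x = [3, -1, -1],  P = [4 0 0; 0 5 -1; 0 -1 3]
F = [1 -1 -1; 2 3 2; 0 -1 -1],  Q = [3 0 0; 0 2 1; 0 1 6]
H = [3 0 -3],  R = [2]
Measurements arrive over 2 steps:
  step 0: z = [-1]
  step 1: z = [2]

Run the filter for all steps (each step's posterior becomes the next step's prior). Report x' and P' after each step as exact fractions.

step 0: x' = [55/17, -13/17, 418/119], P' = [158/17 -199/17 156/17; -199/17 1008/17 -201/17; 156/17 -201/17 1104/119]
step 1: x' = [-31114/19831, 219875/19831, -44946/19831], P' = [999683/19831 -2599770/19831 996155/19831; -2599770/19831 7951338/19831 -2599966/19831; 996155/19831 -2599966/19831 996981/19831]

step 0: x̄ = F·x = [5, 1, 2]
step 0: P̄ = F·P·Fᵀ + Q = [13 -8 6; -8 63 -15; 6 -15 12]
step 0: y = z − H·x̄ = [-10]
step 0: S = H·P̄·Hᵀ + R = [119]
step 0: K = P̄·Hᵀ·S⁻¹ = [3/17; 3/17; -18/119]
step 0: x' = x̄ + K·y = [55/17, -13/17, 418/119]
step 0: P' = (I − K·H)·P̄ = [158/17 -199/17 156/17; -199/17 1008/17 -201/17; 156/17 -201/17 1104/119]
step 1: x̄ = F·x = [58/119, 1333/119, -327/119]
step 1: P̄ = F·P·Fᵀ + Q = [7411/119 -15522/119 5647/119; -15522/119 47718/119 -15620/119; 5647/119 -15620/119 6060/119]
step 1: y = z − H·x̄ = [-131/17]
step 1: S = H·P̄·Hᵀ + R = [2833/17]
step 1: K = P̄·Hᵀ·S⁻¹ = [756/2833; 42/2833; -177/2833]
step 1: x' = x̄ + K·y = [-31114/19831, 219875/19831, -44946/19831]
step 1: P' = (I − K·H)·P̄ = [999683/19831 -2599770/19831 996155/19831; -2599770/19831 7951338/19831 -2599966/19831; 996155/19831 -2599966/19831 996981/19831]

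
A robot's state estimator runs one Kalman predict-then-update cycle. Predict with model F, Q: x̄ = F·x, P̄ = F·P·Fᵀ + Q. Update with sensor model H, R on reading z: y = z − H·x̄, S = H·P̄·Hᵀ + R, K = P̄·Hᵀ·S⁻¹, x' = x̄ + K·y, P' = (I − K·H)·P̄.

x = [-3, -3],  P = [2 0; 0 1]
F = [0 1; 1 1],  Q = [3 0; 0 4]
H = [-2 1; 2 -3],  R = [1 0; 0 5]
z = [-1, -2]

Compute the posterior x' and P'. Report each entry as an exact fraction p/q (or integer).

x̄ = F·x = [-3, -6]
P̄ = F·P·Fᵀ + Q = [4 1; 1 7]
y = z − H·x̄ = [-1, -14]
S = H·P̄·Hᵀ + R = [20 -29; -29 72]
K = P̄·Hᵀ·S⁻¹ = [-359/599 -103/599; -191/599 -235/599]
x' = x̄ + K·y = [4/599, -113/599]
P' = (I − K·H)·P̄ = [398/599 437/599; 437/599 683/599]

x' = [4/599, -113/599]
P' = [398/599 437/599; 437/599 683/599]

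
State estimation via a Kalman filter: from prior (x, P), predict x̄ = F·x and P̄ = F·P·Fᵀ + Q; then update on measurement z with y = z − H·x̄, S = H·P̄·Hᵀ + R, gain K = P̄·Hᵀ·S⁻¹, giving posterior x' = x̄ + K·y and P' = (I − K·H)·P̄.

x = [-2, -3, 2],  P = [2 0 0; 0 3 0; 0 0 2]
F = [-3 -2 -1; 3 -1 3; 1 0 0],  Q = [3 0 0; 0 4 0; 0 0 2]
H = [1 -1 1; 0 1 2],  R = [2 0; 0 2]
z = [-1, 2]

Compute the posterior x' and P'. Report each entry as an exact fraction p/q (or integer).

x' = [21371/3119, 18102/3119, -5794/3119]
P' = [35220/3119 21298/3119 -10192/3119; 21298/3119 16142/3119 -6696/3119; -10192/3119 -6696/3119 4124/3119]

x̄ = F·x = [10, 3, -2]
P̄ = F·P·Fᵀ + Q = [35 -18 -6; -18 43 6; -6 6 4]
y = z − H·x̄ = [-6, 3]
S = H·P̄·Hᵀ + R = [96 -71; -71 85]
K = P̄·Hᵀ·S⁻¹ = [1865/3119 457/3119; -770/3119 1375/3119; 314/3119 776/3119]
x' = x̄ + K·y = [21371/3119, 18102/3119, -5794/3119]
P' = (I − K·H)·P̄ = [35220/3119 21298/3119 -10192/3119; 21298/3119 16142/3119 -6696/3119; -10192/3119 -6696/3119 4124/3119]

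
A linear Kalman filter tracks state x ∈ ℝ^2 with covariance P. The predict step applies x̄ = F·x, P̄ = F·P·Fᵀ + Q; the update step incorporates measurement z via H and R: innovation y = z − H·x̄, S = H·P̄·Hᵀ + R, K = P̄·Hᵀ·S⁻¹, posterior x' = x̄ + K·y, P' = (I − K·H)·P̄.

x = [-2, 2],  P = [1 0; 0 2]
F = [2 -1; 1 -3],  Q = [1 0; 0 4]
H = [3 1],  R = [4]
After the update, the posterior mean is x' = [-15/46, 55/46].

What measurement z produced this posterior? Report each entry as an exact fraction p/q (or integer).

x̄ = F·x = [-6, -8]
P̄ = F·P·Fᵀ + Q = [7 8; 8 23]
S = H·P̄·Hᵀ + R = [138]
K = P̄·Hᵀ·S⁻¹ = [29/138; 47/138]
x' − x̄ = [261/46, 423/46] = K·y
y = (KᵀK)⁻¹·Kᵀ·(x' − x̄) = [27]
z = y + H·x̄ = [27] + [-26] = [1]

z = [1]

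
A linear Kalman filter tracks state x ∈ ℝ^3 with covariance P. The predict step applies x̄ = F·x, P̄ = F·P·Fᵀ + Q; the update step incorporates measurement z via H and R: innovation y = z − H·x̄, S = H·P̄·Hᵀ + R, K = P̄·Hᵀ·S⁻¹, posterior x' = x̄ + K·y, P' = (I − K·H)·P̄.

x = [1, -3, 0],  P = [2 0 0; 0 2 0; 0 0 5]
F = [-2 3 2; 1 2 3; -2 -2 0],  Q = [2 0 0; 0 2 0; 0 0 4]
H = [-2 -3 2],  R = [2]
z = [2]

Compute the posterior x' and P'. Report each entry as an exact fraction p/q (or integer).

x̄ = F·x = [-11, -5, 4]
P̄ = F·P·Fᵀ + Q = [48 38 -4; 38 57 -12; -4 -12 20]
y = z − H·x̄ = [-43]
S = H·P̄·Hᵀ + R = [1419]
K = P̄·Hᵀ·S⁻¹ = [-218/1419; -271/1419; 28/473]
x' = x̄ + K·y = [-145/33, 106/33, 16/11]
P' = (I − K·H)·P̄ = [20588/1419 -5156/1419 4212/473; -5156/1419 7442/1419 1912/473; 4212/473 1912/473 7108/473]

x' = [-145/33, 106/33, 16/11]
P' = [20588/1419 -5156/1419 4212/473; -5156/1419 7442/1419 1912/473; 4212/473 1912/473 7108/473]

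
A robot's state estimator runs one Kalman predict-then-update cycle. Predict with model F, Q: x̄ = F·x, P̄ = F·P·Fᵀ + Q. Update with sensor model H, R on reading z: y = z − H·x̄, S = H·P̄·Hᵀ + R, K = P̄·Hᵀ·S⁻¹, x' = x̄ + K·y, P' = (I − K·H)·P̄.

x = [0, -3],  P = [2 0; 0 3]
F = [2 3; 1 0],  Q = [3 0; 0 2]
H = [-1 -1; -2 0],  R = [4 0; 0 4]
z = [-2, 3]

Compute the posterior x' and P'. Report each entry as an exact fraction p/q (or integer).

x̄ = F·x = [-9, 0]
P̄ = F·P·Fᵀ + Q = [38 4; 4 4]
y = z − H·x̄ = [-11, -15]
S = H·P̄·Hᵀ + R = [54 84; 84 156]
K = P̄·Hᵀ·S⁻¹ = [-7/57 -8/19; -8/19 10/57]
x' = x̄ + K·y = [-4/3, 2]
P' = (I − K·H)·P̄ = [16/19 -20/57; -20/57 116/57]

x' = [-4/3, 2]
P' = [16/19 -20/57; -20/57 116/57]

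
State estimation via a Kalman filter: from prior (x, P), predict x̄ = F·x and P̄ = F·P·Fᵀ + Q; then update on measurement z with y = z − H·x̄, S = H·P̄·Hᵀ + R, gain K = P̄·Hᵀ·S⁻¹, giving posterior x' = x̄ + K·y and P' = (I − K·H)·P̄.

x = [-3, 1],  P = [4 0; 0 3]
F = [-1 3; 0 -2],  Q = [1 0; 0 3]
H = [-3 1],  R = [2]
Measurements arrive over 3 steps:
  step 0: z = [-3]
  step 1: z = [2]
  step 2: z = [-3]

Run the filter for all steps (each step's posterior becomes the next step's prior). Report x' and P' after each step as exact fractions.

step 0: x̄ = F·x = [6, -2]
step 0: P̄ = F·P·Fᵀ + Q = [32 -18; -18 15]
step 0: y = z − H·x̄ = [17]
step 0: S = H·P̄·Hᵀ + R = [413]
step 0: K = P̄·Hᵀ·S⁻¹ = [-114/413; 69/413]
step 0: x' = x̄ + K·y = [540/413, 347/413]
step 0: P' = (I − K·H)·P̄ = [220/413 432/413; 432/413 1434/413]
step 1: x̄ = F·x = [501/413, -694/413]
step 1: P̄ = F·P·Fᵀ + Q = [10947/413 -7740/413; -7740/413 6975/413]
step 1: y = z − H·x̄ = [3023/413]
step 1: S = H·P̄·Hᵀ + R = [152764/413]
step 1: K = P̄·Hᵀ·S⁻¹ = [-40581/152764; 30195/152764]
step 1: x' = x̄ + K·y = [-111723/152764, -35687/152764]
step 1: P' = (I − K·H)·P̄ = [61719/152764 103995/152764; 103995/152764 372375/152764]
step 2: x̄ = F·x = [2331/76382, 35687/76382]
step 2: P̄ = F·P·Fᵀ + Q = [735472/38191 -506565/38191; -506565/38191 486948/38191]
step 2: y = z − H·x̄ = [-128920/38191]
step 2: S = H·P̄·Hᵀ + R = [10221968/38191]
step 2: K = P̄·Hᵀ·S⁻¹ = [-2712981/10221968; 2006643/10221968]
step 2: x' = x̄ + K·y = [591879/638873, -124867/638873]
step 2: P' = (I − K·H)·P̄ = [4129385/10221968 6962193/10221968; 6962193/10221968 24899865/10221968]

step 0: x' = [540/413, 347/413], P' = [220/413 432/413; 432/413 1434/413]
step 1: x' = [-111723/152764, -35687/152764], P' = [61719/152764 103995/152764; 103995/152764 372375/152764]
step 2: x' = [591879/638873, -124867/638873], P' = [4129385/10221968 6962193/10221968; 6962193/10221968 24899865/10221968]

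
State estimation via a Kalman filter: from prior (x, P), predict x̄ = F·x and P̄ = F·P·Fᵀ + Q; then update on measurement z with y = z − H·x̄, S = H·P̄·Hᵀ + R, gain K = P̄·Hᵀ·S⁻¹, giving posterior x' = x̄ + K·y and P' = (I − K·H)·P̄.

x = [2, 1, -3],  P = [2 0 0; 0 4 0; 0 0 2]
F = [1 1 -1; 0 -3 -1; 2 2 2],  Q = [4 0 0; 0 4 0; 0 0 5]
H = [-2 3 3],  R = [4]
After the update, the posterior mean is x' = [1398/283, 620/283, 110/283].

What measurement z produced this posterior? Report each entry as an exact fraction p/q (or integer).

z = [-2]

x̄ = F·x = [6, 0, 0]
P̄ = F·P·Fᵀ + Q = [12 -10 8; -10 42 -28; 8 -28 37]
S = H·P̄·Hᵀ + R = [283]
K = P̄·Hᵀ·S⁻¹ = [-30/283; 62/283; 11/283]
x' − x̄ = [-300/283, 620/283, 110/283] = K·y
y = (KᵀK)⁻¹·Kᵀ·(x' − x̄) = [10]
z = y + H·x̄ = [10] + [-12] = [-2]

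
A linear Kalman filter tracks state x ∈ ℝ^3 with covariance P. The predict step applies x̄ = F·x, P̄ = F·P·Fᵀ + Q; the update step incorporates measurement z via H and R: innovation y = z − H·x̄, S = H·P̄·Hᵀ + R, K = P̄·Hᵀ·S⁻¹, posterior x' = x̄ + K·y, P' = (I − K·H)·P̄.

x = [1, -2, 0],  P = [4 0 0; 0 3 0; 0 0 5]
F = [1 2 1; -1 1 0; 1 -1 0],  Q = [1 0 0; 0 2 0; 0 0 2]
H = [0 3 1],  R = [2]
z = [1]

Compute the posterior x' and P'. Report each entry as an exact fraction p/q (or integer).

x' = [-61/25, -1/5, 33/25]
P' = [542/25 2/5 -26/25; 2/5 1 -11/5; -26/25 -11/5 153/25]

x̄ = F·x = [-3, -3, 3]
P̄ = F·P·Fᵀ + Q = [22 2 -2; 2 9 -7; -2 -7 9]
y = z − H·x̄ = [7]
S = H·P̄·Hᵀ + R = [50]
K = P̄·Hᵀ·S⁻¹ = [2/25; 2/5; -6/25]
x' = x̄ + K·y = [-61/25, -1/5, 33/25]
P' = (I − K·H)·P̄ = [542/25 2/5 -26/25; 2/5 1 -11/5; -26/25 -11/5 153/25]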